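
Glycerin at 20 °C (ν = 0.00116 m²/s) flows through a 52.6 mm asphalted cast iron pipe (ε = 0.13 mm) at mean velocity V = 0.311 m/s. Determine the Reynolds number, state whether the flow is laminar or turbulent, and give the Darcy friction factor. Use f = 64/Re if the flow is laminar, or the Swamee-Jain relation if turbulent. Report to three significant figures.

Re = VD/ν = 0.3110·0.0526/0.00116 = 14.1
Re < 2300 → laminar → f = 64/Re = 4.538

Re ≈ 14.1; laminar; f = 64/Re ≈ 4.54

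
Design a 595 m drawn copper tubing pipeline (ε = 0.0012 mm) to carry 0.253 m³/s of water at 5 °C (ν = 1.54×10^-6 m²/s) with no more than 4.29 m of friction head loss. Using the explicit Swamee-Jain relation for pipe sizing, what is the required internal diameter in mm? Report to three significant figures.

Swamee-Jain (Type III): D = 0.66·[ε^1.25·(LQ²/(gh_f))^4.75 + ν·Q^9.4·(L/(gh_f))^5.2]^0.04
LQ²/(gh_f) = 0.9050; L/(gh_f) = 14.14
Term 1 = ε^1.25·(…)^4.75 = 2.47×10^-8; Term 2 = ν·Q^9.4·(…)^5.2 = 3.62×10^-6
D = 0.66·(2.47×10^-8 + 3.62×10^-6)^0.04 = 0.4000 m = 400 mm
Check: V = 2.01 m/s, Re = 5.23×10^5, f = 0.01304, h_f = 4.01 m ≈ 4.29 m ✓

D ≈ 400 mm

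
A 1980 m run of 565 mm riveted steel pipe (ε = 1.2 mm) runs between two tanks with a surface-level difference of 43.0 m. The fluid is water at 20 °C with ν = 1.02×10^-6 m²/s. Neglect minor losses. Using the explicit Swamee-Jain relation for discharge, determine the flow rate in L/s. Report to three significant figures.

Swamee-Jain (Type II): Q = -0.965·√(gD⁵h_f/L)·ln[ε/(3.7D) + √(3.17ν²L/(gD³h_f))]
√(gD⁵h_f/L) = √(9.81·0.565⁵·43.0/1980) = 0.1108
ε/(3.7D) = 5.74×10^-4; √(3.17ν²L/(gD³h_f)) = 9.26×10^-6
Q = -0.965·0.1108·ln(5.833×10^-4) = 0.7959 m³/s
Check: V = 3.17 m/s, Re = 1.76×10^6, f = 0.02395, h_f = 43.1 m ≈ 43.0 m ✓

Q ≈ 796 L/s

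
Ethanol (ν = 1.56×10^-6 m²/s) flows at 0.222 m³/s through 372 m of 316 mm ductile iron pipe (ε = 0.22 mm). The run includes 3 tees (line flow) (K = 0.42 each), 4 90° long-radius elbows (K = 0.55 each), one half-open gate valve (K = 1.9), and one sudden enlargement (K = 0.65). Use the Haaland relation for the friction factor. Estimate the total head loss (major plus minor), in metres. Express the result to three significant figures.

H_L ≈ 11.4 m

V = 4Q/(πD²) = 2.831 m/s; V²/2g = 0.4084 m
Re = 5.73×10^5, ε/D = 6.96×10^-4 → f = 0.01864 (Haaland)
Major: h_f = f(L/D)·V²/2g = 0.01864·1177·0.4084 = 8.961 m
Minor: ΣK = 6.01; h_m = ΣK·V²/2g = 2.454 m
Total H_L = 8.961 + 2.454 = 11.42 m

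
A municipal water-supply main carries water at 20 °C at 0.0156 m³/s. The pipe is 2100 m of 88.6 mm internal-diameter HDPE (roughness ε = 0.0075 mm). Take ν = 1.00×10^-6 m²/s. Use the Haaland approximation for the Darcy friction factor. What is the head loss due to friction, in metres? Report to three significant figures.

V = 4Q/(πD²) = 4·0.0156/(π·0.0886²) = 2.530 m/s
Re = VD/ν = 2.530·0.0886/1.00×10^-6 = 2.24×10^5 → turbulent
ε/D = 0.0075/88.6 = 8.47×10^-5
Haaland: f = 0.01578
h_f = f(L/D)V²/(2g) = 0.01578·(2100/0.0886)·2.530²/(2·9.81) = 122.1 m

h_f ≈ 122 m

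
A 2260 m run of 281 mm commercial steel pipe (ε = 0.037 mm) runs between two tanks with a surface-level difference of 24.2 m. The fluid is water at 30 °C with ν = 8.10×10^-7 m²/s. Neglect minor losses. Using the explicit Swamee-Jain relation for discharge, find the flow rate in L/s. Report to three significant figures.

Q ≈ 126 L/s

Swamee-Jain (Type II): Q = -0.965·√(gD⁵h_f/L)·ln[ε/(3.7D) + √(3.17ν²L/(gD³h_f))]
√(gD⁵h_f/L) = √(9.81·0.281⁵·24.2/2260) = 0.01357
ε/(3.7D) = 3.56×10^-5; √(3.17ν²L/(gD³h_f)) = 2.99×10^-5
Q = -0.965·0.01357·ln(6.546×10^-5) = 0.1261 m³/s
Check: V = 2.03 m/s, Re = 7.06×10^5, f = 0.01434, h_f = 24.3 m ≈ 24.2 m ✓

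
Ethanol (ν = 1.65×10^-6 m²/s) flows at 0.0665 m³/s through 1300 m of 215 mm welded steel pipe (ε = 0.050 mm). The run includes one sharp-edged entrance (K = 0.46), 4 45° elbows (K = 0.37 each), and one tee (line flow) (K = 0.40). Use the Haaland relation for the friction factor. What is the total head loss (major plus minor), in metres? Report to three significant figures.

H_L ≈ 17.7 m

V = 4Q/(πD²) = 1.832 m/s; V²/2g = 0.1710 m
Re = 2.39×10^5, ε/D = 2.33×10^-4 → f = 0.01672 (Haaland)
Major: h_f = f(L/D)·V²/2g = 0.01672·6047·0.1710 = 17.29 m
Minor: ΣK = 2.34; h_m = ΣK·V²/2g = 0.4002 m
Total H_L = 17.29 + 0.4002 = 17.69 m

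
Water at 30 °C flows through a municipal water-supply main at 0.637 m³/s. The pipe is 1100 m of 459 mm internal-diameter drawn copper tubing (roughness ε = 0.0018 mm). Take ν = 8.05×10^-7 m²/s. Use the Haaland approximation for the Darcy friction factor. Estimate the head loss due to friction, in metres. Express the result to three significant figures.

V = 4Q/(πD²) = 4·0.637/(π·0.459²) = 3.850 m/s
Re = VD/ν = 3.850·0.459/8.05×10^-7 = 2.20×10^6 → turbulent
ε/D = 0.0018/459 = 3.92×10^-6
Haaland: f = 0.01031
h_f = f(L/D)V²/(2g) = 0.01031·(1100/0.459)·3.850²/(2·9.81) = 18.66 m

h_f ≈ 18.7 m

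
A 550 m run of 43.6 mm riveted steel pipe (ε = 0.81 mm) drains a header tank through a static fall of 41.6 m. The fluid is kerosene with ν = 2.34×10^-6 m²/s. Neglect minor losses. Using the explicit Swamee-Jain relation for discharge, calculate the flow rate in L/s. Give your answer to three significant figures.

Swamee-Jain (Type II): Q = -0.965·√(gD⁵h_f/L)·ln[ε/(3.7D) + √(3.17ν²L/(gD³h_f))]
√(gD⁵h_f/L) = √(9.81·0.0436⁵·41.6/550) = 3.419×10^-4
ε/(3.7D) = 0.00502; √(3.17ν²L/(gD³h_f)) = 5.31×10^-4
Q = -0.965·3.419×10^-4·ln(0.005552) = 0.001714 m³/s
Check: V = 1.15 m/s, Re = 2.14×10^4, f = 0.04980, h_f = 42.2 m ≈ 41.6 m ✓

Q ≈ 1.71 L/s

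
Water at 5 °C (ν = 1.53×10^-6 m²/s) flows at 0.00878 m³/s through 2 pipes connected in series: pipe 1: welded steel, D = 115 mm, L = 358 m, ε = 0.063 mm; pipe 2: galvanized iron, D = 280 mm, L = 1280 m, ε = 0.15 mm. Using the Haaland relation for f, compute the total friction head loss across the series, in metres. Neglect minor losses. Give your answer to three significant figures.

H ≈ 2.56 m

Pipe 1: V = 0.8453 m/s, Re = 6.35×10^4, ε/D = 5.48×10^-4, f = 0.02156, h_1 = f(L/D)V²/2g = 2.445 m
Pipe 2: V = 0.1426 m/s, Re = 2.61×10^4, ε/D = 5.36×10^-4, f = 0.02525, h_2 = f(L/D)V²/2g = 0.1196 m
Series → Q common, losses add: H = Σh = 2.564 m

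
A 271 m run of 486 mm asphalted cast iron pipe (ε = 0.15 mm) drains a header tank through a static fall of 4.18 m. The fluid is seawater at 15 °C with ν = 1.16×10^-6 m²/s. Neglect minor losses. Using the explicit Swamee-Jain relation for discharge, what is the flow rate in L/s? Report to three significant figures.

Q ≈ 570 L/s

Swamee-Jain (Type II): Q = -0.965·√(gD⁵h_f/L)·ln[ε/(3.7D) + √(3.17ν²L/(gD³h_f))]
√(gD⁵h_f/L) = √(9.81·0.486⁵·4.18/271) = 0.06405
ε/(3.7D) = 8.34×10^-5; √(3.17ν²L/(gD³h_f)) = 1.57×10^-5
Q = -0.965·0.06405·ln(9.909×10^-5) = 0.5699 m³/s
Check: V = 3.07 m/s, Re = 1.29×10^6, f = 0.01568, h_f = 4.21 m ≈ 4.18 m ✓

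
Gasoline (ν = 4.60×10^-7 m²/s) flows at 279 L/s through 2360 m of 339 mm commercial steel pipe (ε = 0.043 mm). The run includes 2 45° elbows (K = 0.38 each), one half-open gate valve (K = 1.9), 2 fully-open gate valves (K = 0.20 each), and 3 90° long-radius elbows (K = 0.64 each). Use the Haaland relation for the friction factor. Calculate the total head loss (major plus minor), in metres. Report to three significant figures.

H_L ≈ 46.9 m

V = 4Q/(πD²) = 3.091 m/s; V²/2g = 0.4870 m
Re = 2.28×10^6, ε/D = 1.27×10^-4 → f = 0.01312 (Haaland)
Major: h_f = f(L/D)·V²/2g = 0.01312·6962·0.4870 = 44.47 m
Minor: ΣK = 4.98; h_m = ΣK·V²/2g = 2.425 m
Total H_L = 44.47 + 2.425 = 46.89 m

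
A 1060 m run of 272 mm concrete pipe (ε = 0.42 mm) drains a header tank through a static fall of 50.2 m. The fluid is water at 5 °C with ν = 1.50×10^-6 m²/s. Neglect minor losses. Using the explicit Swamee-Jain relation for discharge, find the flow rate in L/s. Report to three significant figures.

Swamee-Jain (Type II): Q = -0.965·√(gD⁵h_f/L)·ln[ε/(3.7D) + √(3.17ν²L/(gD³h_f))]
√(gD⁵h_f/L) = √(9.81·0.272⁵·50.2/1060) = 0.02630
ε/(3.7D) = 4.17×10^-4; √(3.17ν²L/(gD³h_f)) = 2.76×10^-5
Q = -0.965·0.02630·ln(4.449×10^-4) = 0.1959 m³/s
Check: V = 3.37 m/s, Re = 6.11×10^5, f = 0.02236, h_f = 50.5 m ≈ 50.2 m ✓

Q ≈ 196 L/s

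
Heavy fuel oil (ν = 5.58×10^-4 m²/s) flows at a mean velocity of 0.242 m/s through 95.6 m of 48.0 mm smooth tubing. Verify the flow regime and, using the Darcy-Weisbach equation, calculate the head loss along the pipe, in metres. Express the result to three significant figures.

h_f ≈ 18.3 m

Re = VD/ν = 0.242·0.04800/5.58×10^-4 = 20.8 → laminar (Re < 2300)
f = 64/Re = 3.074
h_f = f(L/D)V²/(2g) = 3.074·(95.6/0.04800)·0.242²/(2·9.81) = 18.28 m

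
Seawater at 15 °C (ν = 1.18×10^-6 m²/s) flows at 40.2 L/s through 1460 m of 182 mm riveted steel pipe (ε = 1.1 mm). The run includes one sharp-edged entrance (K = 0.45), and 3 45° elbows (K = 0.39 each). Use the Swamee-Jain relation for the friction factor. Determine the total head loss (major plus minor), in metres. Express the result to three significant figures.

V = 4Q/(πD²) = 1.545 m/s; V²/2g = 0.1217 m
Re = 2.38×10^5, ε/D = 0.00604 → f = 0.03269 (Swamee-Jain)
Major: h_f = f(L/D)·V²/2g = 0.03269·8022·0.1217 = 31.92 m
Minor: ΣK = 1.62; h_m = ΣK·V²/2g = 0.1972 m
Total H_L = 31.92 + 0.1972 = 32.11 m

H_L ≈ 32.1 m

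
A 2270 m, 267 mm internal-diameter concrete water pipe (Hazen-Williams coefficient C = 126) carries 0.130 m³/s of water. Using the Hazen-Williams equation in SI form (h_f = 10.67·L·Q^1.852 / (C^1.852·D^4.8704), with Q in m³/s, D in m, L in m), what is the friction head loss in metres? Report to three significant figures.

h_f ≈ 44.3 m

h_f = 10.67·2270·0.130^1.852 / (126^1.852·0.267^4.8704) = 44.30 m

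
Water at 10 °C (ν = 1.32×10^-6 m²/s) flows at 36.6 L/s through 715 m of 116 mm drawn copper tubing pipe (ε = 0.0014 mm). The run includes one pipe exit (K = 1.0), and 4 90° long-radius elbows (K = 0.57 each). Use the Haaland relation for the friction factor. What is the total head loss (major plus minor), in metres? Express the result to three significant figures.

H_L ≈ 56.3 m

V = 4Q/(πD²) = 3.463 m/s; V²/2g = 0.6113 m
Re = 3.04×10^5, ε/D = 1.21×10^-5 → f = 0.01440 (Haaland)
Major: h_f = f(L/D)·V²/2g = 0.01440·6164·0.6113 = 54.27 m
Minor: ΣK = 3.28; h_m = ΣK·V²/2g = 2.005 m
Total H_L = 54.27 + 2.005 = 56.27 m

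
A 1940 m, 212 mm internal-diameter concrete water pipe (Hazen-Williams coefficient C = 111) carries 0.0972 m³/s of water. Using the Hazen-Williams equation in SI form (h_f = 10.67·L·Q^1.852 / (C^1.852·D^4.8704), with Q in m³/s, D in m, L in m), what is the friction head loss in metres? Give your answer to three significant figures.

h_f = 10.67·1940·0.0972^1.852 / (111^1.852·0.212^4.8704) = 85.94 m

h_f ≈ 85.9 m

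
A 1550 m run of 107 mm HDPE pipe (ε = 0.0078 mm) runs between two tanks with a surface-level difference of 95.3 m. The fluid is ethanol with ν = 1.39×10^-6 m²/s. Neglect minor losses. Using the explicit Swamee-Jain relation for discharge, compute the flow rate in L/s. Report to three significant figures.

Q ≈ 25.6 L/s

Swamee-Jain (Type II): Q = -0.965·√(gD⁵h_f/L)·ln[ε/(3.7D) + √(3.17ν²L/(gD³h_f))]
√(gD⁵h_f/L) = √(9.81·0.107⁵·95.3/1550) = 0.002909
ε/(3.7D) = 1.97×10^-5; √(3.17ν²L/(gD³h_f)) = 9.10×10^-5
Q = -0.965·0.002909·ln(1.107×10^-4) = 0.02556 m³/s
Check: V = 2.84 m/s, Re = 2.19×10^5, f = 0.01593, h_f = 95.1 m ≈ 95.3 m ✓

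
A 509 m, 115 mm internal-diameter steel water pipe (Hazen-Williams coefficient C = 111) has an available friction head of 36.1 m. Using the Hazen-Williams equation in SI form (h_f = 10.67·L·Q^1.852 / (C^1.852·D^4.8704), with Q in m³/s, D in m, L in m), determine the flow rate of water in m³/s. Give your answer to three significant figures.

Q ≈ 0.0251 m³/s

Rearranging: Q = [h_f·C^1.852·D^4.8704 / (10.67·L)]^(1/1.852)
Q = [36.1·111^1.852·0.115^4.8704 / (10.67·509)]^0.540 = 0.02509 m³/s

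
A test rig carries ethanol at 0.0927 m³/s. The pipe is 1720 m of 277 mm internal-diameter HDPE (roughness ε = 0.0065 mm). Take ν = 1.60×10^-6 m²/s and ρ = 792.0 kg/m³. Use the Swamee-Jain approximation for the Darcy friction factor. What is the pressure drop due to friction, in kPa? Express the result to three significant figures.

Δp ≈ 87.0 kPa

V = 4Q/(πD²) = 4·0.0927/(π·0.277²) = 1.538 m/s
Re = VD/ν = 1.538·0.277/1.60×10^-6 = 2.66×10^5 → turbulent
ε/D = 0.0065/277 = 2.35×10^-5
Swamee-Jain: f = 0.01495
h_f = f(L/D)V²/(2g) = 0.01495·(1720/0.277)·1.538²/(2·9.81) = 11.20 m
Δp = ρg·h_f = 792.0·9.81·11.20 = 87.01 kPa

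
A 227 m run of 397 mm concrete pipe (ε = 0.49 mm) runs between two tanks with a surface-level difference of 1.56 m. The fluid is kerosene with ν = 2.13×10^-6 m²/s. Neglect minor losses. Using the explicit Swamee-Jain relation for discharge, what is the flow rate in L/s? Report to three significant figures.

Swamee-Jain (Type II): Q = -0.965·√(gD⁵h_f/L)·ln[ε/(3.7D) + √(3.17ν²L/(gD³h_f))]
√(gD⁵h_f/L) = √(9.81·0.397⁵·1.56/227) = 0.02578
ε/(3.7D) = 3.34×10^-4; √(3.17ν²L/(gD³h_f)) = 5.84×10^-5
Q = -0.965·0.02578·ln(3.920×10^-4) = 0.1952 m³/s
Check: V = 1.58 m/s, Re = 2.94×10^5, f = 0.02169, h_f = 1.57 m ≈ 1.56 m ✓

Q ≈ 195 L/s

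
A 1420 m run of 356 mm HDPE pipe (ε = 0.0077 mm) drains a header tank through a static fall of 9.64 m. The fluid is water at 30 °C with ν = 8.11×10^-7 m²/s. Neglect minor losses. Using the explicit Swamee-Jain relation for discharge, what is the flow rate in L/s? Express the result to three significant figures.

Q ≈ 195 L/s

Swamee-Jain (Type II): Q = -0.965·√(gD⁵h_f/L)·ln[ε/(3.7D) + √(3.17ν²L/(gD³h_f))]
√(gD⁵h_f/L) = √(9.81·0.356⁵·9.64/1420) = 0.01951
ε/(3.7D) = 5.85×10^-6; √(3.17ν²L/(gD³h_f)) = 2.63×10^-5
Q = -0.965·0.01951·ln(3.219×10^-5) = 0.1948 m³/s
Check: V = 1.96 m/s, Re = 8.59×10^5, f = 0.01238, h_f = 9.64 m ≈ 9.64 m ✓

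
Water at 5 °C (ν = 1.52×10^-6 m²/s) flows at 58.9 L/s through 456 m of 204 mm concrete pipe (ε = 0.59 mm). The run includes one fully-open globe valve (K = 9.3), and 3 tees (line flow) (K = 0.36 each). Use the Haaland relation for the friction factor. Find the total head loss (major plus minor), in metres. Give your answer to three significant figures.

H_L ≈ 11.5 m

V = 4Q/(πD²) = 1.802 m/s; V²/2g = 0.1655 m
Re = 2.42×10^5, ε/D = 0.00289 → f = 0.02646 (Haaland)
Major: h_f = f(L/D)·V²/2g = 0.02646·2235·0.1655 = 9.790 m
Minor: ΣK = 10.4; h_m = ΣK·V²/2g = 1.718 m
Total H_L = 9.790 + 1.718 = 11.51 m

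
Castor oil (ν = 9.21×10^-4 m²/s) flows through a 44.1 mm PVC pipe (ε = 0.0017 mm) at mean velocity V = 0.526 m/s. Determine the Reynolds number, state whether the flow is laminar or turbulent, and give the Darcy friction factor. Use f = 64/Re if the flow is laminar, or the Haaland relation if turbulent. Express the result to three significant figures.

Re = VD/ν = 0.5260·0.0441/9.21×10^-4 = 25.2
Re < 2300 → laminar → f = 64/Re = 2.541

Re ≈ 25.2; laminar; f = 64/Re ≈ 2.54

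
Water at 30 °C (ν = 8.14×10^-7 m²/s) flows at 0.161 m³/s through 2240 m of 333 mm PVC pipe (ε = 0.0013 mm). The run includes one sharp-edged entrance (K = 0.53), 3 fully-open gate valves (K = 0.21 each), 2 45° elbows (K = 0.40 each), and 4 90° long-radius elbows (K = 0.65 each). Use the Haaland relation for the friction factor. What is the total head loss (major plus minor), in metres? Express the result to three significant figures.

H_L ≈ 15.1 m

V = 4Q/(πD²) = 1.849 m/s; V²/2g = 0.1742 m
Re = 7.56×10^5, ε/D = 3.90×10^-6 → f = 0.01220 (Haaland)
Major: h_f = f(L/D)·V²/2g = 0.01220·6727·0.1742 = 14.30 m
Minor: ΣK = 4.56; h_m = ΣK·V²/2g = 0.7943 m
Total H_L = 14.30 + 0.7943 = 15.09 m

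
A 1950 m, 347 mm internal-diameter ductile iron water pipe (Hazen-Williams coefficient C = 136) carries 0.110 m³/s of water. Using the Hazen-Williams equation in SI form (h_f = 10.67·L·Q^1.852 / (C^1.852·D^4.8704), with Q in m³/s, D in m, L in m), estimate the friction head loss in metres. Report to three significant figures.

h_f ≈ 6.77 m

h_f = 10.67·1950·0.110^1.852 / (136^1.852·0.347^4.8704) = 6.766 m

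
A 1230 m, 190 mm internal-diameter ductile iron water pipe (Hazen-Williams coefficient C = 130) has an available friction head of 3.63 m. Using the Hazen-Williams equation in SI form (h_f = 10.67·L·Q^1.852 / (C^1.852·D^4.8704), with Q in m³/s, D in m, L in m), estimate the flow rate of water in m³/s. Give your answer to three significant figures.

Q ≈ 0.0198 m³/s

Rearranging: Q = [h_f·C^1.852·D^4.8704 / (10.67·L)]^(1/1.852)
Q = [3.63·130^1.852·0.190^4.8704 / (10.67·1230)]^0.540 = 0.01977 m³/s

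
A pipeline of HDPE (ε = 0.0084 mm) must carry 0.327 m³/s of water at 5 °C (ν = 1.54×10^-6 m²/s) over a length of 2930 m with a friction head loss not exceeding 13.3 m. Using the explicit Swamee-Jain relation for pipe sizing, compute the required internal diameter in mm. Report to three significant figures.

D ≈ 486 mm

Swamee-Jain (Type III): D = 0.66·[ε^1.25·(LQ²/(gh_f))^4.75 + ν·Q^9.4·(L/(gh_f))^5.2]^0.04
LQ²/(gh_f) = 2.401; L/(gh_f) = 22.46
Term 1 = ε^1.25·(…)^4.75 = 2.90×10^-5; Term 2 = ν·Q^9.4·(…)^5.2 = 4.48×10^-4
D = 0.66·(2.90×10^-5 + 4.48×10^-4)^0.04 = 0.4861 m = 486 mm
Check: V = 1.76 m/s, Re = 5.56×10^5, f = 0.01314, h_f = 12.5 m ≈ 13.3 m ✓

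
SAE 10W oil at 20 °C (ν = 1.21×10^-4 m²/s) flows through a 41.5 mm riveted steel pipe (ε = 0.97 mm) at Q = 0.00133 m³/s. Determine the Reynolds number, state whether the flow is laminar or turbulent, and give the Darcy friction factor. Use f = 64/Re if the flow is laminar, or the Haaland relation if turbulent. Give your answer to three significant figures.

Re ≈ 337; laminar; f = 64/Re ≈ 0.190

V = 4Q/(πD²) = 0.9833 m/s
Re = VD/ν = 0.9833·0.0415/1.21×10^-4 = 337
Re < 2300 → laminar → f = 64/Re = 0.1898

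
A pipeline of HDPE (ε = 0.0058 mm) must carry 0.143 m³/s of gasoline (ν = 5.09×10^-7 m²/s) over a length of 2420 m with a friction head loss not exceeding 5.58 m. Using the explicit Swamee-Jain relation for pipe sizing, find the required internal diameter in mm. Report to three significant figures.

Swamee-Jain (Type III): D = 0.66·[ε^1.25·(LQ²/(gh_f))^4.75 + ν·Q^9.4·(L/(gh_f))^5.2]^0.04
LQ²/(gh_f) = 0.9040; L/(gh_f) = 44.21
Term 1 = ε^1.25·(…)^4.75 = 1.76×10^-7; Term 2 = ν·Q^9.4·(…)^5.2 = 2.11×10^-6
D = 0.66·(1.76×10^-7 + 2.11×10^-6)^0.04 = 0.3925 m = 393 mm
Check: V = 1.18 m/s, Re = 9.11×10^5, f = 0.01213, h_f = 5.32 m ≈ 5.58 m ✓

D ≈ 393 mm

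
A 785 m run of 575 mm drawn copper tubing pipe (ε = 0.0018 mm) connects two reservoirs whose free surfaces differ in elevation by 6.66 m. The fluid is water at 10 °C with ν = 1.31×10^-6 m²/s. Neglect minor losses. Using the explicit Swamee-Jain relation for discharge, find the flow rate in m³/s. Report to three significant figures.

Q ≈ 0.757 m³/s

Swamee-Jain (Type II): Q = -0.965·√(gD⁵h_f/L)·ln[ε/(3.7D) + √(3.17ν²L/(gD³h_f))]
√(gD⁵h_f/L) = √(9.81·0.575⁵·6.66/785) = 0.07233
ε/(3.7D) = 8.46×10^-7; √(3.17ν²L/(gD³h_f)) = 1.85×10^-5
Q = -0.965·0.07233·ln(1.939×10^-5) = 0.7574 m³/s
Check: V = 2.92 m/s, Re = 1.28×10^6, f = 0.01123, h_f = 6.65 m ≈ 6.66 m ✓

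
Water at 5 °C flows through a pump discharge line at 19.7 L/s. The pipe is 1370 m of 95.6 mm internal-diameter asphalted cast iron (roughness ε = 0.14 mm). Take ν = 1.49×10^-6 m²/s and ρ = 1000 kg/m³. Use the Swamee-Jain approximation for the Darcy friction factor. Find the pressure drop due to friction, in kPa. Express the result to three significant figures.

Δp ≈ 1240 kPa

V = 4Q/(πD²) = 4·0.0197/(π·0.0956²) = 2.744 m/s
Re = VD/ν = 2.744·0.0956/1.49×10^-6 = 1.76×10^5 → turbulent
ε/D = 0.14/95.6 = 0.00146
Swamee-Jain: f = 0.02300
h_f = f(L/D)V²/(2g) = 0.02300·(1370/0.0956)·2.744²/(2·9.81) = 126.5 m
Δp = ρg·h_f = 1000·9.81·126.5 = 1241 kPa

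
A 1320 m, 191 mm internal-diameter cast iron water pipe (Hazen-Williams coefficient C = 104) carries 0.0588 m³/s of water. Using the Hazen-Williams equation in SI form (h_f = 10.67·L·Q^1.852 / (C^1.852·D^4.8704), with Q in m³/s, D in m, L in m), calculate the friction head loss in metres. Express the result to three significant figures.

h_f ≈ 43.2 m

h_f = 10.67·1320·0.0588^1.852 / (104^1.852·0.191^4.8704) = 43.22 m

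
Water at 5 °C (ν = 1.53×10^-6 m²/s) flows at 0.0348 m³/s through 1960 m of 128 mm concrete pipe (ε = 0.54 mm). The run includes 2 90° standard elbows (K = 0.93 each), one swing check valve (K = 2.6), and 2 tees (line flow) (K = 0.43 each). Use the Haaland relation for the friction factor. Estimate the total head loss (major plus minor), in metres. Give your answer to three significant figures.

V = 4Q/(πD²) = 2.704 m/s; V²/2g = 0.3728 m
Re = 2.26×10^5, ε/D = 0.00422 → f = 0.02935 (Haaland)
Major: h_f = f(L/D)·V²/2g = 0.02935·15312·0.3728 = 167.5 m
Minor: ΣK = 5.32; h_m = ΣK·V²/2g = 1.983 m
Total H_L = 167.5 + 1.983 = 169.5 m

H_L ≈ 170 m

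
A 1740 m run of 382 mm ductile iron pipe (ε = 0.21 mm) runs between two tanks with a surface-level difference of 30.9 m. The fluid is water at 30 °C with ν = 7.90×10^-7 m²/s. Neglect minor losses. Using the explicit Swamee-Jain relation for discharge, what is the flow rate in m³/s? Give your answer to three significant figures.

Swamee-Jain (Type II): Q = -0.965·√(gD⁵h_f/L)·ln[ε/(3.7D) + √(3.17ν²L/(gD³h_f))]
√(gD⁵h_f/L) = √(9.81·0.382⁵·30.9/1740) = 0.03764
ε/(3.7D) = 1.49×10^-4; √(3.17ν²L/(gD³h_f)) = 1.43×10^-5
Q = -0.965·0.03764·ln(1.629×10^-4) = 0.3169 m³/s
Check: V = 2.76 m/s, Re = 1.34×10^6, f = 0.01750, h_f = 31.1 m ≈ 30.9 m ✓

Q ≈ 0.317 m³/s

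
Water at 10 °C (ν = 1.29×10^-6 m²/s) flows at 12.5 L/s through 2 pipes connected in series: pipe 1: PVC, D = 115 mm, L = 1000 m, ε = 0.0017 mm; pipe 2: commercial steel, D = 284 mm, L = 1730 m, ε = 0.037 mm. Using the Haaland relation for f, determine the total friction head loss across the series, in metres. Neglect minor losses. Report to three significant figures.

Pipe 1: V = 1.203 m/s, Re = 1.07×10^5, ε/D = 1.48×10^-5, f = 0.01762, h_1 = f(L/D)V²/2g = 11.31 m
Pipe 2: V = 0.1973 m/s, Re = 4.34×10^4, ε/D = 1.30×10^-4, f = 0.02173, h_2 = f(L/D)V²/2g = 0.2627 m
Series → Q common, losses add: H = Σh = 11.57 m

H ≈ 11.6 m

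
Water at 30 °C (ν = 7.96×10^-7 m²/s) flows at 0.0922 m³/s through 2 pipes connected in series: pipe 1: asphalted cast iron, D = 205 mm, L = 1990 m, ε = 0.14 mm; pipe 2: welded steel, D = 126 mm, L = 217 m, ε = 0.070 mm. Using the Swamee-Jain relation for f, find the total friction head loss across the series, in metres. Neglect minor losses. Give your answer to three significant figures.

Pipe 1: V = 2.793 m/s, Re = 7.19×10^5, ε/D = 6.83×10^-4, f = 0.01859, h_1 = f(L/D)V²/2g = 71.78 m
Pipe 2: V = 7.394 m/s, Re = 1.17×10^6, ε/D = 5.56×10^-4, f = 0.01759, h_2 = f(L/D)V²/2g = 84.44 m
Series → Q common, losses add: H = Σh = 156.2 m

H ≈ 156 m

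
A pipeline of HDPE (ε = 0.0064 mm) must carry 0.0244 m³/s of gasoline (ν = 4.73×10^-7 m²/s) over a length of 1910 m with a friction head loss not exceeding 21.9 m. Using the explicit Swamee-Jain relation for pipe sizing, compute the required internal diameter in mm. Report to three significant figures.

Swamee-Jain (Type III): D = 0.66·[ε^1.25·(LQ²/(gh_f))^4.75 + ν·Q^9.4·(L/(gh_f))^5.2]^0.04
LQ²/(gh_f) = 0.005293; L/(gh_f) = 8.890
Term 1 = ε^1.25·(…)^4.75 = 4.96×10^-18; Term 2 = ν·Q^9.4·(…)^5.2 = 2.82×10^-17
D = 0.66·(4.96×10^-18 + 2.82×10^-17)^0.04 = 0.1447 m = 145 mm
Check: V = 1.48 m/s, Re = 4.54×10^5, f = 0.01395, h_f = 20.7 m ≈ 21.9 m ✓

D ≈ 145 mm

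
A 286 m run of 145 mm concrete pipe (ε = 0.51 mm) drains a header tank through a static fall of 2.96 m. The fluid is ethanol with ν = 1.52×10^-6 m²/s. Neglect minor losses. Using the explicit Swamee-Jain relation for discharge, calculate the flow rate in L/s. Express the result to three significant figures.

Swamee-Jain (Type II): Q = -0.965·√(gD⁵h_f/L)·ln[ε/(3.7D) + √(3.17ν²L/(gD³h_f))]
√(gD⁵h_f/L) = √(9.81·0.145⁵·2.96/286) = 0.002551
ε/(3.7D) = 9.51×10^-4; √(3.17ν²L/(gD³h_f)) = 1.54×10^-4
Q = -0.965·0.002551·ln(0.001104) = 0.01676 m³/s
Check: V = 1.01 m/s, Re = 9.68×10^4, f = 0.02884, h_f = 2.99 m ≈ 2.96 m ✓

Q ≈ 16.8 L/s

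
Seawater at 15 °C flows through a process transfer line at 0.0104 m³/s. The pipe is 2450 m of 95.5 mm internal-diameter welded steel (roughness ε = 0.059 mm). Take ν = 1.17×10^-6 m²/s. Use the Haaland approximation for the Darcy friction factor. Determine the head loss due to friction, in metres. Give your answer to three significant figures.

V = 4Q/(πD²) = 4·0.0104/(π·0.0955²) = 1.452 m/s
Re = VD/ν = 1.452·0.0955/1.17×10^-6 = 1.19×10^5 → turbulent
ε/D = 0.059/95.5 = 6.18×10^-4
Haaland: f = 0.02016
h_f = f(L/D)V²/(2g) = 0.02016·(2450/0.0955)·1.452²/(2·9.81) = 55.58 m

h_f ≈ 55.6 m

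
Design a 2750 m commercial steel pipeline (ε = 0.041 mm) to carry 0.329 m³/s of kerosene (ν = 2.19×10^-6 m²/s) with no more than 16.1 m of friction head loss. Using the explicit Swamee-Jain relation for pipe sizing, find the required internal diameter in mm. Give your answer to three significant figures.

Swamee-Jain (Type III): D = 0.66·[ε^1.25·(LQ²/(gh_f))^4.75 + ν·Q^9.4·(L/(gh_f))^5.2]^0.04
LQ²/(gh_f) = 1.885; L/(gh_f) = 17.41
Term 1 = ε^1.25·(…)^4.75 = 6.66×10^-5; Term 2 = ν·Q^9.4·(…)^5.2 = 1.80×10^-4
D = 0.66·(6.66×10^-5 + 1.80×10^-4)^0.04 = 0.4734 m = 473 mm
Check: V = 1.87 m/s, Re = 4.04×10^5, f = 0.01470, h_f = 15.2 m ≈ 16.1 m ✓

D ≈ 473 mm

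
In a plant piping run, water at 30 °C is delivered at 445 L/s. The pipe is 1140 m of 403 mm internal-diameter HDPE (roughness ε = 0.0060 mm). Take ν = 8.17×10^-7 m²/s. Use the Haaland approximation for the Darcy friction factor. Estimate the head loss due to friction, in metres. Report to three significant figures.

V = 4Q/(πD²) = 4·0.445/(π·0.403²) = 3.489 m/s
Re = VD/ν = 3.489·0.403/8.17×10^-7 = 1.72×10^6 → turbulent
ε/D = 0.0060/403 = 1.49×10^-5
Haaland: f = 0.01100
h_f = f(L/D)V²/(2g) = 0.01100·(1140/0.403)·3.489²/(2·9.81) = 19.30 m

h_f ≈ 19.3 m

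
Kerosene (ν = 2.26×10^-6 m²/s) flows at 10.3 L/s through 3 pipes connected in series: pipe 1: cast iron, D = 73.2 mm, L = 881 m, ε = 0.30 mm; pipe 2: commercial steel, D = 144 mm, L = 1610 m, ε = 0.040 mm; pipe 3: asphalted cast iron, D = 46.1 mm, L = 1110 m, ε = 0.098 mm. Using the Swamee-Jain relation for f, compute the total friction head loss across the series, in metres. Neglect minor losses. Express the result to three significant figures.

Pipe 1: V = 2.448 m/s, Re = 7.93×10^4, ε/D = 0.00410, f = 0.03023, h_1 = f(L/D)V²/2g = 111.1 m
Pipe 2: V = 0.6324 m/s, Re = 4.03×10^4, ε/D = 2.78×10^-4, f = 0.02278, h_2 = f(L/D)V²/2g = 5.192 m
Pipe 3: V = 6.171 m/s, Re = 1.26×10^5, ε/D = 0.00213, f = 0.02533, h_3 = f(L/D)V²/2g = 1184 m
Series → Q common, losses add: H = Σh = 1300 m

H ≈ 1300 m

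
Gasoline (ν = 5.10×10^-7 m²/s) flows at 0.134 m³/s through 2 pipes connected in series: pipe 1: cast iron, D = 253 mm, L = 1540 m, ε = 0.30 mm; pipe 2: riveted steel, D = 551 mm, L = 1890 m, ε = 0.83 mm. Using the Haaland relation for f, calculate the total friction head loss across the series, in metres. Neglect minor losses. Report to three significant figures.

Pipe 1: V = 2.665 m/s, Re = 1.32×10^6, ε/D = 0.00119, f = 0.02070, h_1 = f(L/D)V²/2g = 45.62 m
Pipe 2: V = 0.5620 m/s, Re = 6.07×10^5, ε/D = 0.00151, f = 0.02212, h_2 = f(L/D)V²/2g = 1.221 m
Series → Q common, losses add: H = Σh = 46.84 m

H ≈ 46.8 m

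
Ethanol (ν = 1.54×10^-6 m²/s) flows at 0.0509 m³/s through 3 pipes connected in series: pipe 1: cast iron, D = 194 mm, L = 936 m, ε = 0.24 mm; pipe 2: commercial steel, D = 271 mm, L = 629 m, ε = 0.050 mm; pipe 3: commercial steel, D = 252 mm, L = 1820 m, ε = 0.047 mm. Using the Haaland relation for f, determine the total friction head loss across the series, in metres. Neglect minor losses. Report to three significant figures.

H ≈ 24.0 m

Pipe 1: V = 1.722 m/s, Re = 2.17×10^5, ε/D = 0.00124, f = 0.02173, h_1 = f(L/D)V²/2g = 15.85 m
Pipe 2: V = 0.8824 m/s, Re = 1.55×10^5, ε/D = 1.85×10^-4, f = 0.01739, h_2 = f(L/D)V²/2g = 1.602 m
Pipe 3: V = 1.021 m/s, Re = 1.67×10^5, ε/D = 1.87×10^-4, f = 0.01721, h_3 = f(L/D)V²/2g = 6.599 m
Series → Q common, losses add: H = Σh = 24.05 m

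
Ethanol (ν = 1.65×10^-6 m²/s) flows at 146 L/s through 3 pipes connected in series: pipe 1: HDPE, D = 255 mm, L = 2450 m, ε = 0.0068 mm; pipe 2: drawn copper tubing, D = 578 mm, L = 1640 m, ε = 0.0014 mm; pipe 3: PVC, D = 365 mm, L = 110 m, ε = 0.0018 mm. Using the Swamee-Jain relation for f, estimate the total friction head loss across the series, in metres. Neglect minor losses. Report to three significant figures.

H ≈ 56.2 m

Pipe 1: V = 2.859 m/s, Re = 4.42×10^5, ε/D = 2.67×10^-5, f = 0.01377, h_1 = f(L/D)V²/2g = 55.12 m
Pipe 2: V = 0.5564 m/s, Re = 1.95×10^5, ε/D = 2.42×10^-6, f = 0.01563, h_2 = f(L/D)V²/2g = 0.6999 m
Pipe 3: V = 1.395 m/s, Re = 3.09×10^5, ε/D = 4.93×10^-6, f = 0.01436, h_3 = f(L/D)V²/2g = 0.4294 m
Series → Q common, losses add: H = Σh = 56.25 m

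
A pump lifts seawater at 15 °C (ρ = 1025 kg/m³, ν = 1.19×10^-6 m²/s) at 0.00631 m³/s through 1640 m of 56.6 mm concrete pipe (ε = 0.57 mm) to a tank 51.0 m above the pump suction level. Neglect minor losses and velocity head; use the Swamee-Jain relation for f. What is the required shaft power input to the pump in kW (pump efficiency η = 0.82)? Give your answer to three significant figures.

P_shaft ≈ 31.8 kW

V = 4Q/(πD²) = 2.508 m/s; Re = 1.19×10^5; ε/D = 0.0101; f = 0.03872
h_f = f(L/D)V²/2g = 359.6 m
Total head H = z + h_f = 51.0 + 359.6 = 410.6 m
P_hyd = ρgQH = 1025·9.81·0.00631·410.6 = 26.05 kW
P_shaft = P_hyd/η = 26.05/0.82 = 31.77 kW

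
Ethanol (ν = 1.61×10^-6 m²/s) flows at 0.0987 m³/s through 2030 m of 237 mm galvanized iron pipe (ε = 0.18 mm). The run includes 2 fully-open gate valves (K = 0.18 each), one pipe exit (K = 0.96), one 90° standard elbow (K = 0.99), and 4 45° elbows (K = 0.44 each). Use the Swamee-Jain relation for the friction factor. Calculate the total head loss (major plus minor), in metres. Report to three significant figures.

V = 4Q/(πD²) = 2.237 m/s; V²/2g = 0.2551 m
Re = 3.29×10^5, ε/D = 7.59×10^-4 → f = 0.01958 (Swamee-Jain)
Major: h_f = f(L/D)·V²/2g = 0.01958·8565·0.2551 = 42.80 m
Minor: ΣK = 4.07; h_m = ΣK·V²/2g = 1.038 m
Total H_L = 42.80 + 1.038 = 43.83 m

H_L ≈ 43.8 m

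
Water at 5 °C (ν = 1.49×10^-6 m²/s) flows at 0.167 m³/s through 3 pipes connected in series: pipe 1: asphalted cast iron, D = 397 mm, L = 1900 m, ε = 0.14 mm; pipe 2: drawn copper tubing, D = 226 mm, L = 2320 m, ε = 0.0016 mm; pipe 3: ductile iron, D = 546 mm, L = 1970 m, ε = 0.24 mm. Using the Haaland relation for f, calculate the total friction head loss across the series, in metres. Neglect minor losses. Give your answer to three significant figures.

H ≈ 124 m

Pipe 1: V = 1.349 m/s, Re = 3.59×10^5, ε/D = 3.53×10^-4, f = 0.01692, h_1 = f(L/D)V²/2g = 7.513 m
Pipe 2: V = 4.163 m/s, Re = 6.31×10^5, ε/D = 7.08×10^-6, f = 0.01263, h_2 = f(L/D)V²/2g = 114.5 m
Pipe 3: V = 0.7132 m/s, Re = 2.61×10^5, ε/D = 4.40×10^-4, f = 0.01790, h_3 = f(L/D)V²/2g = 1.674 m
Series → Q common, losses add: H = Σh = 123.7 m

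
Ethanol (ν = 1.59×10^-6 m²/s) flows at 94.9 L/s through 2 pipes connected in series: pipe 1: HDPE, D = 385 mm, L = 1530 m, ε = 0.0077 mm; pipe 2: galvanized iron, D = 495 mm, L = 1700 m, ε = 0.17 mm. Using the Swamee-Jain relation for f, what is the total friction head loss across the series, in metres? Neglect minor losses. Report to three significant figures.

H ≈ 2.91 m

Pipe 1: V = 0.8152 m/s, Re = 1.97×10^5, ε/D = 2.00×10^-5, f = 0.01575, h_1 = f(L/D)V²/2g = 2.120 m
Pipe 2: V = 0.4931 m/s, Re = 1.54×10^5, ε/D = 3.43×10^-4, f = 0.01861, h_2 = f(L/D)V²/2g = 0.7922 m
Series → Q common, losses add: H = Σh = 2.913 m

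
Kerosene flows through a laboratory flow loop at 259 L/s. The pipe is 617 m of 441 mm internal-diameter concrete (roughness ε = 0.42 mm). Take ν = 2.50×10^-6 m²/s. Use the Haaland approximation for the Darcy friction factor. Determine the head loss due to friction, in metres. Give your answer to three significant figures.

h_f ≈ 4.17 m

V = 4Q/(πD²) = 4·0.259/(π·0.441²) = 1.696 m/s
Re = VD/ν = 1.696·0.441/2.50×10^-6 = 2.99×10^5 → turbulent
ε/D = 0.42/441 = 9.52×10^-4
Haaland: f = 0.02032
h_f = f(L/D)V²/(2g) = 0.02032·(617/0.441)·1.696²/(2·9.81) = 4.167 m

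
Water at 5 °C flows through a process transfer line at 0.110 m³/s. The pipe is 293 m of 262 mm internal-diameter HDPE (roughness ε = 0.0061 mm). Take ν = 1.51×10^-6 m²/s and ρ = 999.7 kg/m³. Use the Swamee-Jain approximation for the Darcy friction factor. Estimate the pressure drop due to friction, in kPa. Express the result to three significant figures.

V = 4Q/(πD²) = 4·0.110/(π·0.262²) = 2.040 m/s
Re = VD/ν = 2.040·0.262/1.51×10^-6 = 3.54×10^5 → turbulent
ε/D = 0.0061/262 = 2.33×10^-5
Swamee-Jain: f = 0.01424
h_f = f(L/D)V²/(2g) = 0.01424·(293/0.262)·2.040²/(2·9.81) = 3.378 m
Δp = ρg·h_f = 999.7·9.81·3.378 = 33.13 kPa

Δp ≈ 33.1 kPa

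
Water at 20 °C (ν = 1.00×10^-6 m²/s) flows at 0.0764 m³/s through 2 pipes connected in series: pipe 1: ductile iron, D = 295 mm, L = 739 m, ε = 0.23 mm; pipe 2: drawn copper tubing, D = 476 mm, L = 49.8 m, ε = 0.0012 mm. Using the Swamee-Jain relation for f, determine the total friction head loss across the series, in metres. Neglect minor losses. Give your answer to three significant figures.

H ≈ 3.15 m

Pipe 1: V = 1.118 m/s, Re = 3.30×10^5, ε/D = 7.80×10^-4, f = 0.01968, h_1 = f(L/D)V²/2g = 3.139 m
Pipe 2: V = 0.4293 m/s, Re = 2.04×10^5, ε/D = 2.52×10^-6, f = 0.01549, h_2 = f(L/D)V²/2g = 0.01523 m
Series → Q common, losses add: H = Σh = 3.155 m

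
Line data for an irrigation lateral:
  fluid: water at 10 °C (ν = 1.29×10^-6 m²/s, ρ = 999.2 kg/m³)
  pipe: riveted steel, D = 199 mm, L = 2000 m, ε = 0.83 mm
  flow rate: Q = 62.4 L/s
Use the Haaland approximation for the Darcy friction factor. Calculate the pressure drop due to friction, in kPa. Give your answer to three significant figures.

V = 4Q/(πD²) = 4·0.0624/(π·0.199²) = 2.006 m/s
Re = VD/ν = 2.006·0.199/1.29×10^-6 = 3.09×10^5 → turbulent
ε/D = 0.83/199 = 0.00417
Haaland: f = 0.02914
h_f = f(L/D)V²/(2g) = 0.02914·(2000/0.199)·2.006²/(2·9.81) = 60.08 m
Δp = ρg·h_f = 999.2·9.81·60.08 = 588.9 kPa

Δp ≈ 589 kPa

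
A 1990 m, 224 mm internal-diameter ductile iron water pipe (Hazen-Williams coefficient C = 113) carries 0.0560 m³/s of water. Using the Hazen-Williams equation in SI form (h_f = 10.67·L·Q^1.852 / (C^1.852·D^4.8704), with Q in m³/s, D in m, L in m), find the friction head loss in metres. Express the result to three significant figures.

h_f = 10.67·1990·0.0560^1.852 / (113^1.852·0.224^4.8704) = 23.49 m

h_f ≈ 23.5 m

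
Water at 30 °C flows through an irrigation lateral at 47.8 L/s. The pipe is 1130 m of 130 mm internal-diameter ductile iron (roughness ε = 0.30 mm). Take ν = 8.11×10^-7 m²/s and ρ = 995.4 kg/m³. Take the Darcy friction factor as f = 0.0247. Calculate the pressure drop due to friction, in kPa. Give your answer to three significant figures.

V = 4Q/(πD²) = 4·0.0478/(π·0.130²) = 3.601 m/s
h_f = f(L/D)V²/(2g) = 0.02470·(1130/0.130)·3.601²/(2·9.81) = 141.9 m
Δp = ρg·h_f = 995.4·9.81·141.9 = 1386 kPa

Δp ≈ 1390 kPa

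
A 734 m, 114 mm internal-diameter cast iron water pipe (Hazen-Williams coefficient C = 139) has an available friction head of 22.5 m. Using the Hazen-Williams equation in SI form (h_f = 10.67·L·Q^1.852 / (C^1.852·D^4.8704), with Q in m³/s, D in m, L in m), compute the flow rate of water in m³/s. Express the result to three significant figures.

Rearranging: Q = [h_f·C^1.852·D^4.8704 / (10.67·L)]^(1/1.852)
Q = [22.5·139^1.852·0.114^4.8704 / (10.67·734)]^0.540 = 0.01952 m³/s

Q ≈ 0.0195 m³/s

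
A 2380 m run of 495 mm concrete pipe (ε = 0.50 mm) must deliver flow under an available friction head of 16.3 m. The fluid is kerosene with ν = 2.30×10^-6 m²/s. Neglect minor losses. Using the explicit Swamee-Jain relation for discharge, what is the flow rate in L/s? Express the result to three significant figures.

Q ≈ 347 L/s

Swamee-Jain (Type II): Q = -0.965·√(gD⁵h_f/L)·ln[ε/(3.7D) + √(3.17ν²L/(gD³h_f))]
√(gD⁵h_f/L) = √(9.81·0.495⁵·16.3/2380) = 0.04468
ε/(3.7D) = 2.73×10^-4; √(3.17ν²L/(gD³h_f)) = 4.54×10^-5
Q = -0.965·0.04468·ln(3.184×10^-4) = 0.3472 m³/s
Check: V = 1.80 m/s, Re = 3.88×10^5, f = 0.02057, h_f = 16.4 m ≈ 16.3 m ✓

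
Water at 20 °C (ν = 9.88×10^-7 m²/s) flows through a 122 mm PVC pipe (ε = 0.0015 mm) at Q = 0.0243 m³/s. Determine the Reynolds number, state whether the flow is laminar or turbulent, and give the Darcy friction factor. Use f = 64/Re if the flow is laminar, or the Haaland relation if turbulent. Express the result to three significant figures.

V = 4Q/(πD²) = 2.079 m/s
Re = VD/ν = 2.079·0.122/9.88×10^-7 = 2.57×10^5
Re > 4000 → turbulent; ε/D = 1.23×10^-5
Haaland: f = 0.01486

Re ≈ 2.57×10^5; turbulent; f ≈ 0.0149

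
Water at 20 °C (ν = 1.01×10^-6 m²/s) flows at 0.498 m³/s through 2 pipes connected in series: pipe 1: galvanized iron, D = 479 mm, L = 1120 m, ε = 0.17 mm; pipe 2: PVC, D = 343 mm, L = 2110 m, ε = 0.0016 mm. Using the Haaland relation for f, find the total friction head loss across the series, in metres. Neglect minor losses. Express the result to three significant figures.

Pipe 1: V = 2.764 m/s, Re = 1.31×10^6, ε/D = 3.55×10^-4, f = 0.01595, h_1 = f(L/D)V²/2g = 14.52 m
Pipe 2: V = 5.390 m/s, Re = 1.83×10^6, ε/D = 4.66×10^-6, f = 0.01061, h_2 = f(L/D)V²/2g = 96.67 m
Series → Q common, losses add: H = Σh = 111.2 m

H ≈ 111 m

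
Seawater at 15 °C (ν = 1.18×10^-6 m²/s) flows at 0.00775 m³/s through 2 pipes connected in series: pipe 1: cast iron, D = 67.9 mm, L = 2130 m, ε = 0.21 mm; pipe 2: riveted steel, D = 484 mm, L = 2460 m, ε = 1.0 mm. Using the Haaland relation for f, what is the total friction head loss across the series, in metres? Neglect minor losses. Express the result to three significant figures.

H ≈ 201 m

Pipe 1: V = 2.140 m/s, Re = 1.23×10^5, ε/D = 0.00309, f = 0.02738, h_1 = f(L/D)V²/2g = 200.6 m
Pipe 2: V = 0.04212 m/s, Re = 1.73×10^4, ε/D = 0.00207, f = 0.03031, h_2 = f(L/D)V²/2g = 0.01393 m
Series → Q common, losses add: H = Σh = 200.6 m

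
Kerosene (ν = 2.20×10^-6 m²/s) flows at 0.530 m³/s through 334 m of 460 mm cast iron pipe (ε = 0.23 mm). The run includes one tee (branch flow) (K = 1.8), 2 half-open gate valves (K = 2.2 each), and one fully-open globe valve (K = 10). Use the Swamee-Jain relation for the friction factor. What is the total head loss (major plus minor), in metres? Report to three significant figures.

H_L ≈ 15.0 m

V = 4Q/(πD²) = 3.189 m/s; V²/2g = 0.5184 m
Re = 6.67×10^5, ε/D = 5.00×10^-4 → f = 0.01755 (Swamee-Jain)
Major: h_f = f(L/D)·V²/2g = 0.01755·726.1·0.5184 = 6.604 m
Minor: ΣK = 16.2; h_m = ΣK·V²/2g = 8.398 m
Total H_L = 6.604 + 8.398 = 15.00 m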